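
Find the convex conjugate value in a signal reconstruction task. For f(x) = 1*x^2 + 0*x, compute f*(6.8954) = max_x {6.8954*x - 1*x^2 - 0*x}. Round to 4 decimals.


f*(y) = sup_x {y*x - a*x^2 - b*x} = sup_x {(y-b)*x - a*x^2}
FOC: (y - b) - 2a*x = 0 => x* = (y - b)/(2a)
x* = (6.8954 - 0)/(2*1) = 3.4477
f*(6.8954) = (y-b)^2/(4a) = (6.8954 - 0)^2/(4*1)
= 47.5465/4 = 11.8866


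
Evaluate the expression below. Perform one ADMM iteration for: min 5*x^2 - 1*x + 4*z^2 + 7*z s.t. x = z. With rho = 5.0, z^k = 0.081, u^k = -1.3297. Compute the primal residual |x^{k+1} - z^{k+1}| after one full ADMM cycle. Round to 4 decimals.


ADMM iteration with rho = 5.0, z^k = 0.081, u^k = -1.3297
Step 1: x-update.
Minimize 5*x^2 - 1*x + (5.0/2)*(x - 0.081 - 1.3297)^2
FOC: (2*5 + 5.0)*x = 1 + 5.0*(0.081 + 1.3297)
x^{k+1} = 0.5369
Step 2: z-update.
Minimize 4*z^2 + 7*z + (5.0/2)*(0.5369 - z - 1.3297)^2
FOC: (2*4 + 5.0)*z = -7 + 5.0*(0.5369 - 1.3297)
z^{k+1} = -0.8434
Step 3: u-update.
u^{k+1} = -1.3297 + 0.5369 + 0.8434 = 0.0506
Step 4: Primal residual = |0.5369 + 0.8434| = 1.3803


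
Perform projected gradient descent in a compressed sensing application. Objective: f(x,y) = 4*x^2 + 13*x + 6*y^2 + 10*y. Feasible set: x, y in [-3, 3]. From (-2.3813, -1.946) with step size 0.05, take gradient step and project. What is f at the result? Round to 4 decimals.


Step 1: Compute gradient at (-2.3813, -1.946).
grad_x = 2*4*-2.3813 + 13 = -6.0504
grad_y = 2*6*-1.946 + 10 = -13.352
Step 2: Gradient step.
x_raw = -2.3813 - 0.05*-6.0504 = -2.0788
y_raw = -1.946 - 0.05*-13.352 = -1.2784
Step 3: Project onto [-3, 3].
x_proj = clip(-2.0788) = -2.0788
y_proj = clip(-1.2784) = -1.2784
Step 4: Evaluate f.
f(-2.0788, -1.2784) = -12.717


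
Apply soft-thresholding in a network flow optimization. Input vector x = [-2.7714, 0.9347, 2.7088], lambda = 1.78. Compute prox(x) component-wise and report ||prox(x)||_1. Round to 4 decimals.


Soft-thresholding with lambda = 1.78:
prox(-2.7714) = sign(-2.7714)*max(|-2.7714| - 1.78, 0) = -0.9914
prox(0.9347) = sign(0.9347)*max(|0.9347| - 1.78, 0) = 0.0
prox(2.7088) = sign(2.7088)*max(|2.7088| - 1.78, 0) = 0.9288
prox(x) = [-0.9914, 0.0, 0.9288]
||prox(x)||_1 = 0.9914 + 0.0 + 0.9288 = 1.9202


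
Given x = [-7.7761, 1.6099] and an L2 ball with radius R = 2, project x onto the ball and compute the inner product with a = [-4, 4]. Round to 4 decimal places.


Step 1: Compute ||x|| (intermediates to 6 decimals).
||x|| = sqrt((-7.7761)^2 + 1.6099^2) = 7.941002
Step 2: Project.
Since ||x|| > R, scale = R/||x|| = 2/7.941002 = 0.251857, proj(x) = scale * x
proj(x) = [-1.958465, 0.405465]
Step 3: Dot product.
a^T * proj(x) = -4*(-1.958465) + 4*0.405465 = 9.4557


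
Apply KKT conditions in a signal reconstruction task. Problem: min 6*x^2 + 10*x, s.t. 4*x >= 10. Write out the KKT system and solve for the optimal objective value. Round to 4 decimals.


Step 1: Try lambda = 0 (constraint inactive).
x_unc = -10/(2*6) = -0.8333
Check: 4*-0.8333 = -3.3332 < 10 -- violated!
Step 2: Constraint must be active: 4*x = 10
x* = 10/4 = 2.5
lambda = (2*6*2.5 + 10)/4 = 10.0
Step 3: Compute optimal value.
f(x*) = 6*2.5^2 + 10*2.5 = 62.5


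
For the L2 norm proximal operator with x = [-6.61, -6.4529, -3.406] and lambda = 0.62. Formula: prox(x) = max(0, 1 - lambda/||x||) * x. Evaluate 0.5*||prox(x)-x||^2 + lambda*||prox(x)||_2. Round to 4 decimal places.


Step 1: Compute ||x||.
||x|| = 9.8454
Step 2: Compute scaling factor.
scale = max(0, 1 - 0.62/9.8454) = 0.937
Step 3: prox(x) = [-6.1937, -6.0465, -3.1915]
||prox(x)|| = 9.2254
Step 4: Proximal objective.
0.5*||prox-x||^2 = 0.1922
lambda*||prox|| = 5.7197
Total = 5.912


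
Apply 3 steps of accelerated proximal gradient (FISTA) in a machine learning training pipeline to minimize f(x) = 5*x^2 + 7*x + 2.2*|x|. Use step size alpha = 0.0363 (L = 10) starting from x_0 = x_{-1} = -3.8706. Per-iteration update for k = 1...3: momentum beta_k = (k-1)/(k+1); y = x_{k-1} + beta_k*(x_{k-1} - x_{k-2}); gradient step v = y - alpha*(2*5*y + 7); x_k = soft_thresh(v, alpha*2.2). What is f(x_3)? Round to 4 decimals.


FISTA on f(x) = 5*x^2 + 7*x + 2.2*|x|
L = 10, alpha = 0.0363
Iteration 1: beta = 0.0, y = -3.8706 + 0.0*(-3.8706 + 3.8706) = -3.8706
  grad(y) = -31.706, v = y - alpha*grad = -2.7197
  prox(v) = soft_thresh(-2.7197, 0.0799) = -2.6398
Iteration 2: beta = 0.3333, y = -2.6398 + 0.3333*(-2.6398 + 3.8706) = -2.2295
  grad(y) = -15.2955, v = y - alpha*grad = -1.6743
  prox(v) = soft_thresh(-1.6743, 0.0799) = -1.5945
Iteration 3: beta = 0.5, y = -1.5945 + 0.5*(-1.5945 + 2.6398) = -1.0718
  grad(y) = -3.7179, v = y - alpha*grad = -0.9368
  prox(v) = soft_thresh(-0.9368, 0.0799) = -0.857
f(x_3) = 5*(-0.857)^2 + 7*(-0.857) + 2.2*|-0.857| = -0.4415


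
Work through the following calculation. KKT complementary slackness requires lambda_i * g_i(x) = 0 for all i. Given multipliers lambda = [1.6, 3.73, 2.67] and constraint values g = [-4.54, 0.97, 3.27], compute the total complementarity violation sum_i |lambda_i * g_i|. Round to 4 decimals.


KKT complementary slackness check:
lambda_1 * g_1 = 1.6 * -4.54 = -7.264
lambda_2 * g_2 = 3.73 * 0.97 = 3.6181
lambda_3 * g_3 = 2.67 * 3.27 = 8.7309
Total violation = 7.264 + 3.6181 + 8.7309 = 19.613


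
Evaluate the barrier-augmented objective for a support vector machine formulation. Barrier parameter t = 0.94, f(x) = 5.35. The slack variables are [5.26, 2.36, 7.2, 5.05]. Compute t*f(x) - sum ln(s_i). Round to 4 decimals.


Step 1: Compute log-barrier.
ln values: [1.6601, 0.8587, 1.9741, 1.6194]
phi = -(1.6601 + 0.8587 + 1.9741 + 1.6194) = -6.1123
Step 2: Compute augmented objective.
t*f(x) = 0.94*5.35 = 5.029
Total = 5.029 - 6.1123 = -1.0833


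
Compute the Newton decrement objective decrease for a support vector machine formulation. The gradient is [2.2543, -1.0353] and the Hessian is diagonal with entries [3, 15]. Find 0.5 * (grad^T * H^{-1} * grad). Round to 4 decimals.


Step 1: H is diagonal, so H^(-1) * g = [0.7514, -0.069].
Step 2: g^T H^(-1) g = sum_i g_i^2 / H_ii
  = (2.2543)^2/3 + (-1.0353)^2/15
  = 1.694 + 0.0715 = 1.7654
Step 3: Objective decrease = 0.5 * g^T H^(-1) g = 0.8827


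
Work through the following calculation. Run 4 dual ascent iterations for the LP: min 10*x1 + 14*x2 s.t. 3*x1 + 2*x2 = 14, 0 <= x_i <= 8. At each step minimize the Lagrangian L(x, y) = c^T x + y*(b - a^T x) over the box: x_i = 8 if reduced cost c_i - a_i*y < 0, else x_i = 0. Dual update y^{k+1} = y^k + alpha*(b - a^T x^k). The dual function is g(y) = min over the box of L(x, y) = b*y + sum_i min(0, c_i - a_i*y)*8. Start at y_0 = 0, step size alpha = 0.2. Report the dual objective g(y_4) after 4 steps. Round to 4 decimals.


Dual ascent for LP: min 10*x1 + 14*x2, 3*x1 + 2*x2 = 14, 0 <= x_i <= 8
Step 1: y^k = 0.0, reduced costs: (10.0, 14.0)
  x^k = (0.0, 0.0), subgradient = b - a^T x = 14.0
  y^{k+1} = 0.0 + 0.2*14.0 = 2.8
Step 2: y^k = 2.8, reduced costs: (1.6, 8.4)
  x^k = (0.0, 0.0), subgradient = b - a^T x = 14.0
  y^{k+1} = 2.8 + 0.2*14.0 = 5.6
Step 3: y^k = 5.6, reduced costs: (-6.8, 2.8)
  x^k = (8.0, 0.0), subgradient = b - a^T x = -10.0
  y^{k+1} = 5.6 + 0.2*-10.0 = 3.6
Step 4: y^k = 3.6, reduced costs: (-0.8, 6.8)
  x^k = (8.0, 0.0), subgradient = b - a^T x = -10.0
  y^{k+1} = 3.6 + 0.2*-10.0 = 1.6
Dual objective at y_4 = 1.6: reduced costs (5.2, 10.8), box minimizer x = (0.0, 0.0)
g(y_4) = b*y + (c1 - a1*y)*x1 + (c2 - a2*y)*x2 = 14*1.6 + 5.2*0.0 + 10.8*0.0 = 22.4 + 0.0 + 0.0 = 22.4


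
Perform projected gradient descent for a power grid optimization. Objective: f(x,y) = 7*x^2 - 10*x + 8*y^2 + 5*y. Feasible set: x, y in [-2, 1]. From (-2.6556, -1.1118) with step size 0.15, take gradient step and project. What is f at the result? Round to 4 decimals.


Step 1: Compute gradient at (-2.6556, -1.1118).
grad_x = 2*7*-2.6556 - 10 = -47.1784
grad_y = 2*8*-1.1118 + 5 = -12.7888
Step 2: Gradient step.
x_raw = -2.6556 - 0.15*-47.1784 = 4.4212
y_raw = -1.1118 - 0.15*-12.7888 = 0.8065
Step 3: Project onto [-2, 1].
x_proj = clip(4.4212) = 1.0
y_proj = clip(0.8065) = 0.8065
Step 4: Evaluate f.
f(1.0, 0.8065) = 6.2364


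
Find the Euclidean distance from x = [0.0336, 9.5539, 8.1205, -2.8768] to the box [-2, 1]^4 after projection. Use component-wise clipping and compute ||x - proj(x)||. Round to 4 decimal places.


Project each component onto [-2, 1].
clip(0.0336) = 0.0336, clip(9.5539) = 1.0, clip(8.1205) = 1.0, clip(-2.8768) = -2.0
Projection = [0.0336, 1.0, 1.0, -2.0]
Squared diffs: [0.0, 73.1692, 50.7015, 0.7688]
Distance = sqrt(124.6395) = 11.1642


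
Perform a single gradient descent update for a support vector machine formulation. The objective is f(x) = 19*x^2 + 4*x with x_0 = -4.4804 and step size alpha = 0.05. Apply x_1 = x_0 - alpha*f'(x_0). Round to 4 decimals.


We compute the gradient at x_0 and apply the update.
f'(x) = 38*x + 4
f'(-4.4804) = 38*-4.4804 + 4 = -166.2552
x_1 = -4.4804 - 0.05*-166.2552 = 3.8324


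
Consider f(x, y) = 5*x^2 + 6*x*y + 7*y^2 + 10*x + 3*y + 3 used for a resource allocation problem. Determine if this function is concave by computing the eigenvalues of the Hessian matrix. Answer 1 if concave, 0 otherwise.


The Hessian of f(x,y) = 5*x^2 + 6*x*y + 7*y^2 + 10*x + 3*y + 3 is:
H = [[10, 6], [6, 14]]
Trace = 10 + 14 = 24
Determinant = 10*14 - (6)^2 = 104
Discriminant = (24)^2 - 4*104 = 160.0
Eigenvalues: lambda_1 = 5.6754, lambda_2 = 18.3246
The function is not concave.

0


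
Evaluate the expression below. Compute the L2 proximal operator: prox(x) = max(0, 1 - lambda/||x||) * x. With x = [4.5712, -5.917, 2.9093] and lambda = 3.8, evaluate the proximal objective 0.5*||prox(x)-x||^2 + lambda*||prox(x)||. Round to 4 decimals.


Step 1: Compute ||x||.
||x|| = 8.0231
Step 2: Compute scaling factor.
scale = max(0, 1 - 3.8/8.0231) = 0.5264
Step 3: prox(x) = [2.4061, -3.1145, 1.5314]
||prox(x)|| = 4.2231
Step 4: Proximal objective.
0.5*||prox-x||^2 = 7.22
lambda*||prox|| = 16.0478
Total = 23.2679


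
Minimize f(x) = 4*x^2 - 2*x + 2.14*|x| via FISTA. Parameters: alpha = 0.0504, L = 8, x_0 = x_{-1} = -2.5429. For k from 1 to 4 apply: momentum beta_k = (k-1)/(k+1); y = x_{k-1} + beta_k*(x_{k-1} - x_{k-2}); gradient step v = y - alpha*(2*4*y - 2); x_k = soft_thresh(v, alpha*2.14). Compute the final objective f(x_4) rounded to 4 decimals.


FISTA on f(x) = 4*x^2 - 2*x + 2.14*|x|
L = 8, alpha = 0.0504
Iteration 1: beta = 0.0, y = -2.5429 + 0.0*(-2.5429 + 2.5429) = -2.5429
  grad(y) = -22.3432, v = y - alpha*grad = -1.4168
  prox(v) = soft_thresh(-1.4168, 0.1079) = -1.3089
Iteration 2: beta = 0.3333, y = -1.3089 + 0.3333*(-1.3089 + 2.5429) = -0.8976
  grad(y) = -9.181, v = y - alpha*grad = -0.4349
  prox(v) = soft_thresh(-0.4349, 0.1079) = -0.327
Iteration 3: beta = 0.5, y = -0.327 + 0.5*(-0.327 + 1.3089) = 0.1639
  grad(y) = -0.6888, v = y - alpha*grad = 0.1986
  prox(v) = soft_thresh(0.1986, 0.1079) = 0.0908
Iteration 4: beta = 0.6, y = 0.0908 + 0.6*(0.0908 + 0.327) = 0.3414
  grad(y) = 0.7316, v = y - alpha*grad = 0.3046
  prox(v) = soft_thresh(0.3046, 0.1079) = 0.1967
f(x_4) = 4*0.1967^2 - 2*0.1967 + 2.14*|0.1967| = 0.1823


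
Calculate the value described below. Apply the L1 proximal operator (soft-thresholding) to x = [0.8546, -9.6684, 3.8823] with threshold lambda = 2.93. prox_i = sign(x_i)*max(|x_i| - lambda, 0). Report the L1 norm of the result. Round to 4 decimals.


Soft-thresholding with lambda = 2.93:
prox(0.8546) = sign(0.8546)*max(|0.8546| - 2.93, 0) = 0.0
prox(-9.6684) = sign(-9.6684)*max(|-9.6684| - 2.93, 0) = -6.7384
prox(3.8823) = sign(3.8823)*max(|3.8823| - 2.93, 0) = 0.9523
prox(x) = [0.0, -6.7384, 0.9523]
||prox(x)||_1 = 0.0 + 6.7384 + 0.9523 = 7.6907


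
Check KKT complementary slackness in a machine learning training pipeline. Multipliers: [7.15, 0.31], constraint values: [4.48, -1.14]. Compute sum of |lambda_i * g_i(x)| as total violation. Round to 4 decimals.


KKT complementary slackness check:
lambda_1 * g_1 = 7.15 * 4.48 = 32.032
lambda_2 * g_2 = 0.31 * -1.14 = -0.3534
Total violation = 32.032 + 0.3534 = 32.3854


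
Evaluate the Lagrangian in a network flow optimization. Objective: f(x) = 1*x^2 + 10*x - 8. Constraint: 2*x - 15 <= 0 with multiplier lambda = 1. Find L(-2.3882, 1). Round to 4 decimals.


Step 1: Evaluate f(x).
f(-2.3882) = 1*(-2.3882)^2 + 10*(-2.3882) - 8 = -26.1785
Step 2: Evaluate g(x).
g(-2.3882) = 2*-2.3882 - 15 = -19.7764
Step 3: Compute Lagrangian.
L = -26.1785 + 1*-19.7764 = -45.9549


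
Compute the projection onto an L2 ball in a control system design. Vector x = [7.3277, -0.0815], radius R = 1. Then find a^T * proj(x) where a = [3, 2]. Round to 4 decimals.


Step 1: Compute ||x|| (intermediates to 6 decimals).
||x|| = sqrt(7.3277^2 + (-0.0815)^2) = 7.328153
Step 2: Project.
Since ||x|| > R, scale = R/||x|| = 1/7.328153 = 0.13646, proj(x) = scale * x
proj(x) = [0.999938, -0.011121]
Step 3: Dot product.
a^T * proj(x) = 3*0.999938 + 2*(-0.011121) = 2.9776


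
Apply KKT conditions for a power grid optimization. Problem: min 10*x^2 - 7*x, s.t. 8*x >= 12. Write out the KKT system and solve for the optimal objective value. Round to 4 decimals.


Step 1: Try lambda = 0 (constraint inactive).
x_unc = 7/(2*10) = 0.35
Check: 8*0.35 = 2.8 < 12 -- violated!
Step 2: Constraint must be active: 8*x = 12
x* = 12/8 = 1.5
lambda = (2*10*1.5 - 7)/8 = 2.875
Step 3: Compute optimal value.
f(x*) = 10*1.5^2 - 7*1.5 = 12.0


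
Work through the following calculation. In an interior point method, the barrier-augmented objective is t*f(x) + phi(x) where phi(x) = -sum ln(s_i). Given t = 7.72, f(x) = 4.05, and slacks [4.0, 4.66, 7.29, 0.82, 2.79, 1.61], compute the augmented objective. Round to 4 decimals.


Step 1: Compute log-barrier.
ln values: [1.3863, 1.539, 1.9865, -0.1985, 1.026, 0.4762]
phi = -(1.3863 + 1.539 + 1.9865 - 0.1985 + 1.026 + 0.4762) = -6.2156
Step 2: Compute augmented objective.
t*f(x) = 7.72*4.05 = 31.266
Total = 31.266 - 6.2156 = 25.0504


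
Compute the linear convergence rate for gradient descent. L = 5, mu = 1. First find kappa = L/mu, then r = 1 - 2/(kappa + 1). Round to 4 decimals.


Step 1: Compute the condition number.
kappa = L/mu = 5/1 = 5.0
Step 2: Compute the convergence rate.
r = 1 - 2/(kappa + 1) = 1 - 2*mu/(L + mu) = (L - mu)/(L + mu) = 4/6 = 0.6667


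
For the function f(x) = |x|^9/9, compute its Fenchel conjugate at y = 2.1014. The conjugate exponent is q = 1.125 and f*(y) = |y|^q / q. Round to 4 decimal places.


The conjugate exponent q satisfies 1/p + 1/q = 1.
p = 9, so q = 9/(9 - 1) = 1.125
|y|^q = 2.1014^1.125 = 2.3058
f*(2.1014) = 2.3058 / 1.125 = 2.0496


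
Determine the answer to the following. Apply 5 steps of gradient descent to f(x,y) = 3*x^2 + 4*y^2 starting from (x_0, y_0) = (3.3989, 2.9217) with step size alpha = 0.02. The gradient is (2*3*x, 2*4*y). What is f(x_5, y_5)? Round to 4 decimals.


Gradient descent on f(x,y) = 3*x^2 + 4*y^2.
Starting point: (3.3989, 2.9217), alpha = 0.02
Step 1: grad_x = 2*3*3.3989 = 20.3934, grad_y = 2*4*2.9217 = 23.3736
  x_1 = 3.3989 - 0.02*20.3934 = 2.991
  y_1 = 2.9217 - 0.02*23.3736 = 2.4542
Step 2: grad_x = 2*3*2.991 = 17.9462, grad_y = 2*4*2.4542 = 19.6338
  x_2 = 2.991 - 0.02*17.9462 = 2.6321
  y_2 = 2.4542 - 0.02*19.6338 = 2.0616
Step 3: grad_x = 2*3*2.6321 = 15.7926, grad_y = 2*4*2.0616 = 16.4924
  x_3 = 2.6321 - 0.02*15.7926 = 2.3163
  y_3 = 2.0616 - 0.02*16.4924 = 1.7317
Step 4: grad_x = 2*3*2.3163 = 13.8975, grad_y = 2*4*1.7317 = 13.8536
  x_4 = 2.3163 - 0.02*13.8975 = 2.0383
  y_4 = 1.7317 - 0.02*13.8536 = 1.4546
Step 5: grad_x = 2*3*2.0383 = 12.2298, grad_y = 2*4*1.4546 = 11.637
  x_5 = 2.0383 - 0.02*12.2298 = 1.7937
  y_5 = 1.4546 - 0.02*11.637 = 1.2219
f(1.7937, 1.2219) = 3*1.7937^2 + 4*1.2219^2 = 15.6242


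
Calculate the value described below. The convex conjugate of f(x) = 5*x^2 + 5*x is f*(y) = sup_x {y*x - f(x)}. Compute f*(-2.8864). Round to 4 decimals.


f*(y) = sup_x {y*x - a*x^2 - b*x} = sup_x {(y-b)*x - a*x^2}
FOC: (y - b) - 2a*x = 0 => x* = (y - b)/(2a)
x* = (-2.8864 - 5)/(2*5) = -0.7886
f*(-2.8864) = (y-b)^2/(4a) = (-2.8864 - 5)^2/(4*5)
= 62.1953/20 = 3.1098


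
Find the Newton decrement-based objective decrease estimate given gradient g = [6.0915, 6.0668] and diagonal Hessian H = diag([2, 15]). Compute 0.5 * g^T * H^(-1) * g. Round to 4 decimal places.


Step 1: H is diagonal, so H^(-1) * g = [3.0458, 0.4045].
Step 2: g^T H^(-1) g = sum_i g_i^2 / H_ii
  = (6.0915)^2/2 + (6.0668)^2/15
  = 18.5532 + 2.4537 = 21.0069
Step 3: Objective decrease = 0.5 * g^T H^(-1) g = 10.5035


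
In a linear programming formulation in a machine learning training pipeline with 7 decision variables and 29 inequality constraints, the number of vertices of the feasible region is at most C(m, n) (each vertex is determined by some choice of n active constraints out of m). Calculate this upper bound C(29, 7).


Each vertex corresponds to some choice of n active constraints out of m, so the number of vertices is at most C(m, n) = m! / (n!(m-n)!).
m = 29, n = 7
Numerator: 29 * 28 * 27 * 26 * 25 * 24 * 23
Denominator: 7! = 5040
C(29, 7) = 1560780


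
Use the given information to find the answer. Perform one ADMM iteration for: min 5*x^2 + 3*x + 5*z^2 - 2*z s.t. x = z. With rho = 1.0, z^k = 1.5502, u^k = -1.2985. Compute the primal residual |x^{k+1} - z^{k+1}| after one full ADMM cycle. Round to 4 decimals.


ADMM iteration with rho = 1.0, z^k = 1.5502, u^k = -1.2985
Step 1: x-update.
Minimize 5*x^2 + 3*x + (1.0/2)*(x - 1.5502 - 1.2985)^2
FOC: (2*5 + 1.0)*x = -3 + 1.0*(1.5502 + 1.2985)
x^{k+1} = -0.0138
Step 2: z-update.
Minimize 5*z^2 - 2*z + (1.0/2)*(-0.0138 - z - 1.2985)^2
FOC: (2*5 + 1.0)*z = 2 + 1.0*(-0.0138 - 1.2985)
z^{k+1} = 0.0625
Step 3: u-update.
u^{k+1} = -1.2985 - 0.0138 - 0.0625 = -1.3748
Step 4: Primal residual = |-0.0138 - 0.0625| = 0.0763


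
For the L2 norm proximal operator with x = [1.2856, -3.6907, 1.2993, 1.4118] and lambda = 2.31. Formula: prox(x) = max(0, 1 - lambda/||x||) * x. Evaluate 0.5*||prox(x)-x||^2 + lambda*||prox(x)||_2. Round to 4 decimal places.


Step 1: Compute ||x||.
||x|| = 4.3538
Step 2: Compute scaling factor.
scale = max(0, 1 - 2.31/4.3538) = 0.4694
Step 3: prox(x) = [0.6035, -1.7325, 0.6099, 0.6627]
||prox(x)|| = 2.0438
Step 4: Proximal objective.
0.5*||prox-x||^2 = 2.6681
lambda*||prox|| = 4.7212
Total = 7.3892


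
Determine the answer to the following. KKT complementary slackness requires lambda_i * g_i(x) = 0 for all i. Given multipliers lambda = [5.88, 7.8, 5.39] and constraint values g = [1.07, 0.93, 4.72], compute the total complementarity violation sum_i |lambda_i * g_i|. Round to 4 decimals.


KKT complementary slackness check:
lambda_1 * g_1 = 5.88 * 1.07 = 6.2916
lambda_2 * g_2 = 7.8 * 0.93 = 7.254
lambda_3 * g_3 = 5.39 * 4.72 = 25.4408
Total violation = 6.2916 + 7.254 + 25.4408 = 38.9864


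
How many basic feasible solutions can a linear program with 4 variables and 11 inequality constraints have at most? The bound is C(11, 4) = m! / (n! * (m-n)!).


Each vertex corresponds to some choice of n active constraints out of m, so the number of vertices is at most C(m, n) = m! / (n!(m-n)!).
m = 11, n = 4
Numerator: 11 * 10 * 9 * 8
Denominator: 4! = 24
C(11, 4) = 330


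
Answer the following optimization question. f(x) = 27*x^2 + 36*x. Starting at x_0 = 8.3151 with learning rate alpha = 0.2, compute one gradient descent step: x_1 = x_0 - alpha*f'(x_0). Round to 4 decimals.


We compute the gradient at x_0 and apply the update.
f'(x) = 54*x + 36
f'(8.3151) = 54*8.3151 + 36 = 485.0154
x_1 = 8.3151 - 0.2*485.0154 = -88.688


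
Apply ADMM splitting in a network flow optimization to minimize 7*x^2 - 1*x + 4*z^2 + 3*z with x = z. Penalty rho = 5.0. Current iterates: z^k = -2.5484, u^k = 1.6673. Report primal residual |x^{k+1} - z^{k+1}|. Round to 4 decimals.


ADMM iteration with rho = 5.0, z^k = -2.5484, u^k = 1.6673
Step 1: x-update.
Minimize 7*x^2 - 1*x + (5.0/2)*(x + 2.5484 + 1.6673)^2
FOC: (2*7 + 5.0)*x = 1 + 5.0*(-2.5484 - 1.6673)
x^{k+1} = -1.0568
Step 2: z-update.
Minimize 4*z^2 + 3*z + (5.0/2)*(-1.0568 - z + 1.6673)^2
FOC: (2*4 + 5.0)*z = -3 + 5.0*(-1.0568 + 1.6673)
z^{k+1} = 0.0041
Step 3: u-update.
u^{k+1} = 1.6673 - 1.0568 - 0.0041 = 0.6065
Step 4: Primal residual = |-1.0568 - 0.0041| = 1.0608


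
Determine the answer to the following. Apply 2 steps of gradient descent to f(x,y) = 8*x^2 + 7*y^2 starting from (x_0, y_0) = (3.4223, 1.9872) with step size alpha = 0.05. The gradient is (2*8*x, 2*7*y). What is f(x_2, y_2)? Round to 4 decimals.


Gradient descent on f(x,y) = 8*x^2 + 7*y^2.
Starting point: (3.4223, 1.9872), alpha = 0.05
Step 1: grad_x = 2*8*3.4223 = 54.7568, grad_y = 2*7*1.9872 = 27.8208
  x_1 = 3.4223 - 0.05*54.7568 = 0.6845
  y_1 = 1.9872 - 0.05*27.8208 = 0.5962
Step 2: grad_x = 2*8*0.6845 = 10.9514, grad_y = 2*7*0.5962 = 8.3462
  x_2 = 0.6845 - 0.05*10.9514 = 0.1369
  y_2 = 0.5962 - 0.05*8.3462 = 0.1788
f(0.1369, 0.1788) = 8*0.1369^2 + 7*0.1788^2 = 0.3738


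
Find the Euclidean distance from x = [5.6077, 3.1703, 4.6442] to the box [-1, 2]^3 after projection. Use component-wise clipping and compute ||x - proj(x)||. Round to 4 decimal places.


Project each component onto [-1, 2].
clip(5.6077) = 2.0, clip(3.1703) = 2.0, clip(4.6442) = 2.0
Projection = [2.0, 2.0, 2.0]
Squared diffs: [13.0155, 1.3696, 6.9918]
Distance = sqrt(21.3769) = 4.6235


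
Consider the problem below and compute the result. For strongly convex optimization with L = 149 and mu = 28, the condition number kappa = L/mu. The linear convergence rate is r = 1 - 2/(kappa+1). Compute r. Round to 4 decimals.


Step 1: Compute the condition number.
kappa = L/mu = 149/28 = 5.3214
Step 2: Compute the convergence rate.
r = 1 - 2/(kappa + 1) = 1 - 2*mu/(L + mu) = (L - mu)/(L + mu) = 121/177 = 0.6836


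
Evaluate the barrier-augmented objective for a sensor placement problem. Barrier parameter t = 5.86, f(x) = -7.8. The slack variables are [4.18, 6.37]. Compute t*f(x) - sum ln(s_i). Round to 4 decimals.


Step 1: Compute log-barrier.
ln values: [1.4303, 1.8516]
phi = -(1.4303 + 1.8516) = -3.2819
Step 2: Compute augmented objective.
t*f(x) = 5.86*-7.8 = -45.708
Total = -45.708 - 3.2819 = -48.9899


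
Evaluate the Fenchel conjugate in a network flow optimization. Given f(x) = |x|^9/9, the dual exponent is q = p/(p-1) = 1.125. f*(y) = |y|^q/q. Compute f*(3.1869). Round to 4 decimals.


The conjugate exponent q satisfies 1/p + 1/q = 1.
p = 9, so q = 9/(9 - 1) = 1.125
|y|^q = 3.1869^1.125 = 3.6837
f*(3.1869) = 3.6837 / 1.125 = 3.2744


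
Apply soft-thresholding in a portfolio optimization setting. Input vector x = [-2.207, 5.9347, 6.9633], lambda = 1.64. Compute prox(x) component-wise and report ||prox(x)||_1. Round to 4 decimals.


Soft-thresholding with lambda = 1.64:
prox(-2.207) = sign(-2.207)*max(|-2.207| - 1.64, 0) = -0.567
prox(5.9347) = sign(5.9347)*max(|5.9347| - 1.64, 0) = 4.2947
prox(6.9633) = sign(6.9633)*max(|6.9633| - 1.64, 0) = 5.3233
prox(x) = [-0.567, 4.2947, 5.3233]
||prox(x)||_1 = 0.567 + 4.2947 + 5.3233 = 10.185


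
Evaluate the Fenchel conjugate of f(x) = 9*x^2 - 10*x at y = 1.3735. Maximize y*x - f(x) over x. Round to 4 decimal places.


f*(y) = sup_x {y*x - a*x^2 - b*x} = sup_x {(y-b)*x - a*x^2}
FOC: (y - b) - 2a*x = 0 => x* = (y - b)/(2a)
x* = (1.3735 + 10)/(2*9) = 0.6319
f*(1.3735) = (y-b)^2/(4a) = (1.3735 + 10)^2/(4*9)
= 129.3565/36 = 3.5932


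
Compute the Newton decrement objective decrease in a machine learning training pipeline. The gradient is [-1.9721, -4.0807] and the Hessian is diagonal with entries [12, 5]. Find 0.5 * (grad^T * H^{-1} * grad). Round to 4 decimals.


Step 1: H is diagonal, so H^(-1) * g = [-0.1643, -0.8161].
Step 2: g^T H^(-1) g = sum_i g_i^2 / H_ii
  = (-1.9721)^2/12 + (-4.0807)^2/5
  = 0.3241 + 3.3304 = 3.6545
Step 3: Objective decrease = 0.5 * g^T H^(-1) g = 1.8273


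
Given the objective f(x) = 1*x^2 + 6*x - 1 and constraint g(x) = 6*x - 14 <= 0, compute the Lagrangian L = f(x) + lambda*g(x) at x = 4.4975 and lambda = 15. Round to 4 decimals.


Step 1: Evaluate f(x).
f(4.4975) = 1*4.4975^2 + 6*4.4975 - 1 = 46.2125
Step 2: Evaluate g(x).
g(4.4975) = 6*4.4975 - 14 = 12.985
Step 3: Compute Lagrangian.
L = 46.2125 + 15*12.985 = 240.9875


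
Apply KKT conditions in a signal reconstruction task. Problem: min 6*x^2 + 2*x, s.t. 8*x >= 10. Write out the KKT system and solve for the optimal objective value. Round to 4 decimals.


Step 1: Try lambda = 0 (constraint inactive).
x_unc = -2/(2*6) = -0.1667
Check: 8*-0.1667 = -1.3336 < 10 -- violated!
Step 2: Constraint must be active: 8*x = 10
x* = 10/8 = 1.25
lambda = (2*6*1.25 + 2)/8 = 2.125
Step 3: Compute optimal value.
f(x*) = 6*1.25^2 + 2*1.25 = 11.875


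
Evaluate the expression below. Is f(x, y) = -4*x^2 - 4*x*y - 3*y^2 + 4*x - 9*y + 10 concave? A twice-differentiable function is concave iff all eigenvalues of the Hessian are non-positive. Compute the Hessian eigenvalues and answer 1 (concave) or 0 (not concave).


The Hessian of f(x,y) = -4*x^2 - 4*x*y - 3*y^2 + 4*x - 9*y + 10 is:
H = [[-8, -4], [-4, -6]]
Trace = -8 - 6 = -14
Determinant = -8*-6 - (-4)^2 = 32
Discriminant = (-14)^2 - 4*32 = 68.0
Eigenvalues: lambda_1 = -11.1231, lambda_2 = -2.8769
The function is concave.

1


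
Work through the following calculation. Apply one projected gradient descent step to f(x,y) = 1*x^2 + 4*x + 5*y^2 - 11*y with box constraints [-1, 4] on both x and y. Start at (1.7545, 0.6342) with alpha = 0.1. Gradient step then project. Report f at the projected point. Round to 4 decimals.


Step 1: Compute gradient at (1.7545, 0.6342).
grad_x = 2*1*1.7545 + 4 = 7.509
grad_y = 2*5*0.6342 - 11 = -4.658
Step 2: Gradient step.
x_raw = 1.7545 - 0.1*7.509 = 1.0036
y_raw = 0.6342 - 0.1*-4.658 = 1.1
Step 3: Project onto [-1, 4].
x_proj = clip(1.0036) = 1.0036
y_proj = clip(1.1) = 1.1
Step 4: Evaluate f.
f(1.0036, 1.1) = -1.0284


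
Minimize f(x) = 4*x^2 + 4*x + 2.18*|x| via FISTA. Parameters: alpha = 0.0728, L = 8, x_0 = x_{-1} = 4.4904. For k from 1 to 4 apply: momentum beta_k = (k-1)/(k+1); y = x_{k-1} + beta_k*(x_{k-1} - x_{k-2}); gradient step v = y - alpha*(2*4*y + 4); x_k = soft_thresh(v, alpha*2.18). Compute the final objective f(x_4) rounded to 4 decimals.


FISTA on f(x) = 4*x^2 + 4*x + 2.18*|x|
L = 8, alpha = 0.0728
Iteration 1: beta = 0.0, y = 4.4904 + 0.0*(4.4904 - 4.4904) = 4.4904
  grad(y) = 39.9232, v = y - alpha*grad = 1.584
  prox(v) = soft_thresh(1.584, 0.1587) = 1.4253
Iteration 2: beta = 0.3333, y = 1.4253 + 0.3333*(1.4253 - 4.4904) = 0.4036
  grad(y) = 7.2287, v = y - alpha*grad = -0.1227
  prox(v) = soft_thresh(-0.1227, 0.1587) = 0.0
Iteration 3: beta = 0.5, y = 0.0 + 0.5*(0.0 - 1.4253) = -0.7126
  grad(y) = -1.7011, v = y - alpha*grad = -0.5888
  prox(v) = soft_thresh(-0.5888, 0.1587) = -0.4301
Iteration 4: beta = 0.6, y = -0.4301 + 0.6*(-0.4301 - 0.0) = -0.6882
  grad(y) = -1.5052, v = y - alpha*grad = -0.5786
  prox(v) = soft_thresh(-0.5786, 0.1587) = -0.4199
f(x_4) = 4*(-0.4199)^2 + 4*(-0.4199) + 2.18*|-0.4199| = -0.059


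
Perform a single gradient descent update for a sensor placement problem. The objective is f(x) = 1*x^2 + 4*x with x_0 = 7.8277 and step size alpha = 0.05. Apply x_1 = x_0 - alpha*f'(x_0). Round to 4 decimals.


We compute the gradient at x_0 and apply the update.
f'(x) = 2*x + 4
f'(7.8277) = 2*7.8277 + 4 = 19.6554
x_1 = 7.8277 - 0.05*19.6554 = 6.8449


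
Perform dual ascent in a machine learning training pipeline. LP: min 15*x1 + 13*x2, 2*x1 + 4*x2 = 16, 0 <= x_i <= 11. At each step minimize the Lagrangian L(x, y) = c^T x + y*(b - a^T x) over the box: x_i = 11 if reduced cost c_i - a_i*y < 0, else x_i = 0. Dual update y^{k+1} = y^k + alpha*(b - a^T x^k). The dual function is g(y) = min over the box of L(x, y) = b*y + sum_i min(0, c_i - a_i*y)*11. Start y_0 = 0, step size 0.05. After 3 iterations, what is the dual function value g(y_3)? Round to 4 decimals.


Dual ascent for LP: min 15*x1 + 13*x2, 2*x1 + 4*x2 = 16, 0 <= x_i <= 11
Step 1: y^k = 0.0, reduced costs: (15.0, 13.0)
  x^k = (0.0, 0.0), subgradient = b - a^T x = 16.0
  y^{k+1} = 0.0 + 0.05*16.0 = 0.8
Step 2: y^k = 0.8, reduced costs: (13.4, 9.8)
  x^k = (0.0, 0.0), subgradient = b - a^T x = 16.0
  y^{k+1} = 0.8 + 0.05*16.0 = 1.6
Step 3: y^k = 1.6, reduced costs: (11.8, 6.6)
  x^k = (0.0, 0.0), subgradient = b - a^T x = 16.0
  y^{k+1} = 1.6 + 0.05*16.0 = 2.4
Dual objective at y_3 = 2.4: reduced costs (10.2, 3.4), box minimizer x = (0.0, 0.0)
g(y_3) = b*y + (c1 - a1*y)*x1 + (c2 - a2*y)*x2 = 16*2.4 + 10.2*0.0 + 3.4*0.0 = 38.4 + 0.0 + 0.0 = 38.4


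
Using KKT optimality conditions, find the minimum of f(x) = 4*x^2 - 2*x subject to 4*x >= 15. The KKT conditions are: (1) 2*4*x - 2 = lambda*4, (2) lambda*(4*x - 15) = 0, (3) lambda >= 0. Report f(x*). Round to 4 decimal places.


Step 1: Try lambda = 0 (constraint inactive).
x_unc = 2/(2*4) = 0.25
Check: 4*0.25 = 1.0 < 15 -- violated!
Step 2: Constraint must be active: 4*x = 15
x* = 15/4 = 3.75
lambda = (2*4*3.75 - 2)/4 = 7.0
Step 3: Compute optimal value.
f(x*) = 4*3.75^2 - 2*3.75 = 48.75


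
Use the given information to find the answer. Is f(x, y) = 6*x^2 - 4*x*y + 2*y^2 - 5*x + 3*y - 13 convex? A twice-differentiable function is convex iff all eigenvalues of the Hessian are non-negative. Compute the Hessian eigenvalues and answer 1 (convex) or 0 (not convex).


The Hessian of f(x,y) = 6*x^2 - 4*x*y + 2*y^2 - 5*x + 3*y - 13 is:
H = [[12, -4], [-4, 4]]
Trace = 12 + 4 = 16
Determinant = 12*4 - (-4)^2 = 32
Discriminant = (16)^2 - 4*32 = 128.0
Eigenvalues: lambda_1 = 2.3431, lambda_2 = 13.6569
The function is convex.

1


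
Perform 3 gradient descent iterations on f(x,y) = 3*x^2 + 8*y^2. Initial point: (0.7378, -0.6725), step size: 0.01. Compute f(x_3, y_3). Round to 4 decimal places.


Gradient descent on f(x,y) = 3*x^2 + 8*y^2.
Starting point: (0.7378, -0.6725), alpha = 0.01
Step 1: grad_x = 2*3*0.7378 = 4.4268, grad_y = 2*8*-0.6725 = -10.76
  x_1 = 0.7378 - 0.01*4.4268 = 0.6935
  y_1 = -0.6725 - 0.01*-10.76 = -0.5649
Step 2: grad_x = 2*3*0.6935 = 4.1612, grad_y = 2*8*-0.5649 = -9.0384
  x_2 = 0.6935 - 0.01*4.1612 = 0.6519
  y_2 = -0.5649 - 0.01*-9.0384 = -0.4745
Step 3: grad_x = 2*3*0.6519 = 3.9115, grad_y = 2*8*-0.4745 = -7.5923
  x_3 = 0.6519 - 0.01*3.9115 = 0.6128
  y_3 = -0.4745 - 0.01*-7.5923 = -0.3986
f(0.6128, -0.3986) = 3*0.6128^2 + 8*(-0.3986)^2 = 2.3976


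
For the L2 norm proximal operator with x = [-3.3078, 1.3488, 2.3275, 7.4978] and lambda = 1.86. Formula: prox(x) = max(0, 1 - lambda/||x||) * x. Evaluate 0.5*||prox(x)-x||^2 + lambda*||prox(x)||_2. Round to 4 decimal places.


Step 1: Compute ||x||.
||x|| = 8.6253
Step 2: Compute scaling factor.
scale = max(0, 1 - 1.86/8.6253) = 0.7844
Step 3: prox(x) = [-2.5945, 1.0579, 1.8256, 5.8809]
||prox(x)|| = 6.7653
Step 4: Proximal objective.
0.5*||prox-x||^2 = 1.7298
lambda*||prox|| = 12.5835
Total = 14.3132


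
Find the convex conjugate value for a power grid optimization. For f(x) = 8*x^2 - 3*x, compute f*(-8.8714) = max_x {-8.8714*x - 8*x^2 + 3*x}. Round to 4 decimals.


f*(y) = sup_x {y*x - a*x^2 - b*x} = sup_x {(y-b)*x - a*x^2}
FOC: (y - b) - 2a*x = 0 => x* = (y - b)/(2a)
x* = (-8.8714 + 3)/(2*8) = -0.367
f*(-8.8714) = (y-b)^2/(4a) = (-8.8714 + 3)^2/(4*8)
= 34.4733/32 = 1.0773


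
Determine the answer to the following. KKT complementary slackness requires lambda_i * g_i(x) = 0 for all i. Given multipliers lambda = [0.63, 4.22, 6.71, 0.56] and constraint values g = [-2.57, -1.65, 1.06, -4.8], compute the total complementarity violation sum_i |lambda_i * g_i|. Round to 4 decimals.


KKT complementary slackness check:
lambda_1 * g_1 = 0.63 * -2.57 = -1.6191
lambda_2 * g_2 = 4.22 * -1.65 = -6.963
lambda_3 * g_3 = 6.71 * 1.06 = 7.1126
lambda_4 * g_4 = 0.56 * -4.8 = -2.688
Total violation = 1.6191 + 6.963 + 7.1126 + 2.688 = 18.3827


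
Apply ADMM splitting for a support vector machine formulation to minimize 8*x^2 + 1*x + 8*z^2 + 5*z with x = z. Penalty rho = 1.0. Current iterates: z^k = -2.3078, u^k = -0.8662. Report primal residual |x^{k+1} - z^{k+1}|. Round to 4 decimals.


ADMM iteration with rho = 1.0, z^k = -2.3078, u^k = -0.8662
Step 1: x-update.
Minimize 8*x^2 + 1*x + (1.0/2)*(x + 2.3078 - 0.8662)^2
FOC: (2*8 + 1.0)*x = -1 + 1.0*(-2.3078 + 0.8662)
x^{k+1} = -0.1436
Step 2: z-update.
Minimize 8*z^2 + 5*z + (1.0/2)*(-0.1436 - z - 0.8662)^2
FOC: (2*8 + 1.0)*z = -5 + 1.0*(-0.1436 - 0.8662)
z^{k+1} = -0.3535
Step 3: u-update.
u^{k+1} = -0.8662 - 0.1436 + 0.3535 = -0.6563
Step 4: Primal residual = |-0.1436 + 0.3535| = 0.2099


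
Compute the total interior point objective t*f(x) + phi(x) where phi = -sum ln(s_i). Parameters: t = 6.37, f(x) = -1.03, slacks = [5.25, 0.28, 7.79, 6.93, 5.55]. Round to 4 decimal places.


Step 1: Compute log-barrier.
ln values: [1.6582, -1.273, 2.0528, 1.9359, 1.7138]
phi = -(1.6582 - 1.273 + 2.0528 + 1.9359 + 1.7138) = -6.0878
Step 2: Compute augmented objective.
t*f(x) = 6.37*-1.03 = -6.5611
Total = -6.5611 - 6.0878 = -12.6489


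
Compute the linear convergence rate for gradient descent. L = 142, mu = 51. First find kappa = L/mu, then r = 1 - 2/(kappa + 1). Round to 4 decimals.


Step 1: Compute the condition number.
kappa = L/mu = 142/51 = 2.7843
Step 2: Compute the convergence rate.
r = 1 - 2/(kappa + 1) = 1 - 2*mu/(L + mu) = (L - mu)/(L + mu) = 91/193 = 0.4715


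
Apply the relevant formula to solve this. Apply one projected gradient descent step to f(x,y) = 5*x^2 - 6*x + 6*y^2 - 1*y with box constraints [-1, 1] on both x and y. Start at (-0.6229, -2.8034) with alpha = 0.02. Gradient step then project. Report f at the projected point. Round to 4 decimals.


Step 1: Compute gradient at (-0.6229, -2.8034).
grad_x = 2*5*-0.6229 - 6 = -12.229
grad_y = 2*6*-2.8034 - 1 = -34.6408
Step 2: Gradient step.
x_raw = -0.6229 - 0.02*-12.229 = -0.3783
y_raw = -2.8034 - 0.02*-34.6408 = -2.1106
Step 3: Project onto [-1, 1].
x_proj = clip(-0.3783) = -0.3783
y_proj = clip(-2.1106) = -1.0
Step 4: Evaluate f.
f(-0.3783, -1.0) = 9.9856


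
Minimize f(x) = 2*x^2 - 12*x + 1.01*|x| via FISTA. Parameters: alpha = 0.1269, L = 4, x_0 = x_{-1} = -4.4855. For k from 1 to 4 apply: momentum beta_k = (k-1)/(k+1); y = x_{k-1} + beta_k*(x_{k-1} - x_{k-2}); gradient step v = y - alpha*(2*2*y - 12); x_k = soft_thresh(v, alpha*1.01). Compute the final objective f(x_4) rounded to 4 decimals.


FISTA on f(x) = 2*x^2 - 12*x + 1.01*|x|
L = 4, alpha = 0.1269
Iteration 1: beta = 0.0, y = -4.4855 + 0.0*(-4.4855 + 4.4855) = -4.4855
  grad(y) = -29.942, v = y - alpha*grad = -0.6859
  prox(v) = soft_thresh(-0.6859, 0.1282) = -0.5577
Iteration 2: beta = 0.3333, y = -0.5577 + 0.3333*(-0.5577 + 4.4855) = 0.7516
  grad(y) = -8.9937, v = y - alpha*grad = 1.8929
  prox(v) = soft_thresh(1.8929, 0.1282) = 1.7647
Iteration 3: beta = 0.5, y = 1.7647 + 0.5*(1.7647 + 0.5577) = 2.9259
  grad(y) = -0.2964, v = y - alpha*grad = 2.9635
  prox(v) = soft_thresh(2.9635, 0.1282) = 2.8353
Iteration 4: beta = 0.6, y = 2.8353 + 0.6*(2.8353 - 1.7647) = 3.4777
  grad(y) = 1.9109, v = y - alpha*grad = 3.2352
  prox(v) = soft_thresh(3.2352, 0.1282) = 3.1071
f(x_4) = 2*3.1071^2 - 12*3.1071 + 1.01*|3.1071| = -14.8389


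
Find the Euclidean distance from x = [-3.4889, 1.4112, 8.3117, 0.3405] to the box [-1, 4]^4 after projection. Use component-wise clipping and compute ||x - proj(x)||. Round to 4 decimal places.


Project each component onto [-1, 4].
clip(-3.4889) = -1.0, clip(1.4112) = 1.4112, clip(8.3117) = 4.0, clip(0.3405) = 0.3405
Projection = [-1.0, 1.4112, 4.0, 0.3405]
Squared diffs: [6.1946, 0.0, 18.5908, 0.0]
Distance = sqrt(24.7854) = 4.9785


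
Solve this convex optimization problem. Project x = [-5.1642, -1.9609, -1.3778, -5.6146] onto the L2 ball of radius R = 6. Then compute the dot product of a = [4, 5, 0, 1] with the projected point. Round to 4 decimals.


Step 1: Compute ||x|| (intermediates to 6 decimals).
||x|| = sqrt((-5.1642)^2 + (-1.9609)^2 + (-1.3778)^2 + (-5.6146)^2) = 7.996009
Step 2: Project.
Since ||x|| > R, scale = R/||x|| = 6/7.996009 = 0.750374, proj(x) = scale * x
proj(x) = [-3.875081, -1.471408, -1.033865, -4.21305]
Step 3: Dot product.
a^T * proj(x) = 4*(-3.875081) + 5*(-1.471408) + 0*(-1.033865) + 1*(-4.21305) = -27.0704


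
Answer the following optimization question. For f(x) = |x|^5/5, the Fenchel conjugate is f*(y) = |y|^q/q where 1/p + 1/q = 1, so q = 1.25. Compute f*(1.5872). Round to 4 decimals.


The conjugate exponent q satisfies 1/p + 1/q = 1.
p = 5, so q = 5/(5 - 1) = 1.25
|y|^q = 1.5872^1.25 = 1.7815
f*(1.5872) = 1.7815 / 1.25 = 1.4252


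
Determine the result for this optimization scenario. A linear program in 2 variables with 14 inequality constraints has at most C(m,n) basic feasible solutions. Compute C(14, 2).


Each vertex corresponds to some choice of n active constraints out of m, so the number of vertices is at most C(m, n) = m! / (n!(m-n)!).
m = 14, n = 2
Numerator: 14 * 13
Denominator: 2! = 2
C(14, 2) = 91


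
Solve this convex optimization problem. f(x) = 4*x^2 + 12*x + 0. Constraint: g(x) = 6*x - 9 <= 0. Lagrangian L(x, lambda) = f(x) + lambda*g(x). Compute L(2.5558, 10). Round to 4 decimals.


Step 1: Evaluate f(x).
f(2.5558) = 4*2.5558^2 + 12*2.5558 + 0 = 56.7981
Step 2: Evaluate g(x).
g(2.5558) = 6*2.5558 - 9 = 6.3348
Step 3: Compute Lagrangian.
L = 56.7981 + 10*6.3348 = 120.1461


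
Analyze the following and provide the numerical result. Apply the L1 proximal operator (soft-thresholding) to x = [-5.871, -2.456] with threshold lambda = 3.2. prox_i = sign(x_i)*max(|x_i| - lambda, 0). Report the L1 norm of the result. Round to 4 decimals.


Soft-thresholding with lambda = 3.2:
prox(-5.871) = sign(-5.871)*max(|-5.871| - 3.2, 0) = -2.671
prox(-2.456) = sign(-2.456)*max(|-2.456| - 3.2, 0) = 0.0
prox(x) = [-2.671, 0.0]
||prox(x)||_1 = 2.671 + 0.0 = 2.671


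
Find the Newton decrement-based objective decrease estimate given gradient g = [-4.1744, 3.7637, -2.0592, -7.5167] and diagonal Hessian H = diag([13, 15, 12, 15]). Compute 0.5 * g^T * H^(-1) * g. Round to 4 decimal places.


Step 1: H is diagonal, so H^(-1) * g = [-0.3211, 0.2509, -0.1716, -0.5011].
Step 2: g^T H^(-1) g = sum_i g_i^2 / H_ii
  = (-4.1744)^2/13 + (3.7637)^2/15 + (-2.0592)^2/12 + (-7.5167)^2/15
  = 1.3404 + 0.9444 + 0.3534 + 3.7667 = 6.4049
Step 3: Objective decrease = 0.5 * g^T H^(-1) g = 3.2024


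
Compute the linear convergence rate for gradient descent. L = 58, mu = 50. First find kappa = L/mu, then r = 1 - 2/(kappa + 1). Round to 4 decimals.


Step 1: Compute the condition number.
kappa = L/mu = 58/50 = 1.16
Step 2: Compute the convergence rate.
r = 1 - 2/(kappa + 1) = 1 - 2*mu/(L + mu) = (L - mu)/(L + mu) = 8/108 = 0.0741


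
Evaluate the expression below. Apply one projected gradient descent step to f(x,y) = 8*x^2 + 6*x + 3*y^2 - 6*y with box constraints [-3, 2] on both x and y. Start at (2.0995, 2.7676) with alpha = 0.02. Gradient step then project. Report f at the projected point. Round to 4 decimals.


Step 1: Compute gradient at (2.0995, 2.7676).
grad_x = 2*8*2.0995 + 6 = 39.592
grad_y = 2*3*2.7676 - 6 = 10.6056
Step 2: Gradient step.
x_raw = 2.0995 - 0.02*39.592 = 1.3077
y_raw = 2.7676 - 0.02*10.6056 = 2.5555
Step 3: Project onto [-3, 2].
x_proj = clip(1.3077) = 1.3077
y_proj = clip(2.5555) = 2.0
Step 4: Evaluate f.
f(1.3077, 2.0) = 21.5258


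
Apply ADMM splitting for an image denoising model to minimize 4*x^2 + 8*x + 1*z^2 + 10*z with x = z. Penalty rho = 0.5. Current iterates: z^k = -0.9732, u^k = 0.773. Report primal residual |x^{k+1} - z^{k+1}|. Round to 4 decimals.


ADMM iteration with rho = 0.5, z^k = -0.9732, u^k = 0.773
Step 1: x-update.
Minimize 4*x^2 + 8*x + (0.5/2)*(x + 0.9732 + 0.773)^2
FOC: (2*4 + 0.5)*x = -8 + 0.5*(-0.9732 - 0.773)
x^{k+1} = -1.0439
Step 2: z-update.
Minimize 1*z^2 + 10*z + (0.5/2)*(-1.0439 - z + 0.773)^2
FOC: (2*1 + 0.5)*z = -10 + 0.5*(-1.0439 + 0.773)
z^{k+1} = -4.0542
Step 3: u-update.
u^{k+1} = 0.773 - 1.0439 + 4.0542 = 3.7833
Step 4: Primal residual = |-1.0439 + 4.0542| = 3.0103


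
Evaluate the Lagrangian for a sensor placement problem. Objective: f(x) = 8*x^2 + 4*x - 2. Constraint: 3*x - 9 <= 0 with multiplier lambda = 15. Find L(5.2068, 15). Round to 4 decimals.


Step 1: Evaluate f(x).
f(5.2068) = 8*5.2068^2 + 4*5.2068 - 2 = 235.7133
Step 2: Evaluate g(x).
g(5.2068) = 3*5.2068 - 9 = 6.6204
Step 3: Compute Lagrangian.
L = 235.7133 + 15*6.6204 = 335.0193
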